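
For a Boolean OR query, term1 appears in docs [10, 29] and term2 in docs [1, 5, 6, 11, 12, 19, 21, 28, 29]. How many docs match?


Boolean OR: find union of posting lists
term1 docs: [10, 29]
term2 docs: [1, 5, 6, 11, 12, 19, 21, 28, 29]
Union: [1, 5, 6, 10, 11, 12, 19, 21, 28, 29]
|union| = 10

10


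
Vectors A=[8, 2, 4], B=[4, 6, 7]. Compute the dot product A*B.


Dot product = sum of element-wise products
A[0]*B[0] = 8*4 = 32
A[1]*B[1] = 2*6 = 12
A[2]*B[2] = 4*7 = 28
Sum = 32 + 12 + 28 = 72

72


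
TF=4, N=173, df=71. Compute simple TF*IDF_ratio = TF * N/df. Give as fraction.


TF * (N/df)
= 4 * (173/71)
= 4 * 173/71
= 692/71

692/71


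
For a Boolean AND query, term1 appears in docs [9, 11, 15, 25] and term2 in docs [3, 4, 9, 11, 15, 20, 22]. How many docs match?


Boolean AND: find intersection of posting lists
term1 docs: [9, 11, 15, 25]
term2 docs: [3, 4, 9, 11, 15, 20, 22]
Intersection: [9, 11, 15]
|intersection| = 3

3


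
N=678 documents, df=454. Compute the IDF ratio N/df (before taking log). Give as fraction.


IDF ratio = N / df
= 678 / 454
= 339/227

339/227


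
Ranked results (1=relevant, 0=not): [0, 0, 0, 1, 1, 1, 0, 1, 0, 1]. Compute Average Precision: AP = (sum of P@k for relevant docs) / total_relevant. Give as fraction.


Computing P@k for each relevant position:
Position 1: not relevant
Position 2: not relevant
Position 3: not relevant
Position 4: relevant, P@4 = 1/4 = 1/4
Position 5: relevant, P@5 = 2/5 = 2/5
Position 6: relevant, P@6 = 3/6 = 1/2
Position 7: not relevant
Position 8: relevant, P@8 = 4/8 = 1/2
Position 9: not relevant
Position 10: relevant, P@10 = 5/10 = 1/2
Sum of P@k = 1/4 + 2/5 + 1/2 + 1/2 + 1/2 = 43/20
AP = 43/20 / 5 = 43/100

43/100


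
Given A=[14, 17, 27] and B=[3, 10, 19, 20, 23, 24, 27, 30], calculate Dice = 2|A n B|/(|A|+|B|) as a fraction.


A intersect B = [27]
|A intersect B| = 1
|A| = 3, |B| = 8
Dice = 2*1 / (3+8)
= 2 / 11 = 2/11

2/11


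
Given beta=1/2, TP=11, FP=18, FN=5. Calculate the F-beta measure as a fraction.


P = TP/(TP+FP) = 11/29 = 11/29
R = TP/(TP+FN) = 11/16 = 11/16
beta^2 = 1/2^2 = 1/4
(1 + beta^2) = 5/4
Numerator = (1+beta^2)*P*R = 605/1856
Denominator = beta^2*P + R = 11/116 + 11/16 = 363/464
F_beta = 5/12

5/12


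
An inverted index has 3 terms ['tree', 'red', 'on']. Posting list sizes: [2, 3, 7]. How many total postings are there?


Summing posting list sizes:
'tree': 2 postings
'red': 3 postings
'on': 7 postings
Total = 2 + 3 + 7 = 12

12


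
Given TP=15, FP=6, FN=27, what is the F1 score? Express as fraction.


F1 = 2 * P * R / (P + R)
P = TP/(TP+FP) = 15/21 = 5/7
R = TP/(TP+FN) = 15/42 = 5/14
2 * P * R = 2 * 5/7 * 5/14 = 25/49
P + R = 5/7 + 5/14 = 15/14
F1 = 25/49 / 15/14 = 10/21

10/21


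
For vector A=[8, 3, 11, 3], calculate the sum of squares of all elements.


|A|^2 = sum of squared components
A[0]^2 = 8^2 = 64
A[1]^2 = 3^2 = 9
A[2]^2 = 11^2 = 121
A[3]^2 = 3^2 = 9
Sum = 64 + 9 + 121 + 9 = 203

203


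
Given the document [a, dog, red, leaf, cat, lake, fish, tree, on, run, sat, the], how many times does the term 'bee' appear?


Document has 12 words
Scanning for 'bee':
Term not found in document
Count = 0

0


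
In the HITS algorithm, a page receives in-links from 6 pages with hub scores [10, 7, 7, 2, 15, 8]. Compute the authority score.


Authority = sum of hub scores of in-linkers
In-link 1: hub score = 10
In-link 2: hub score = 7
In-link 3: hub score = 7
In-link 4: hub score = 2
In-link 5: hub score = 15
In-link 6: hub score = 8
Authority = 10 + 7 + 7 + 2 + 15 + 8 = 49

49


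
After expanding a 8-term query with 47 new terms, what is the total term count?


Original terms: 8
Expansion terms: 47
Total = 8 + 47 = 55

55


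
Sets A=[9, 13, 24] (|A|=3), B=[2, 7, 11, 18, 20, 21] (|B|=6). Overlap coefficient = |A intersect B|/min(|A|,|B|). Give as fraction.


A intersect B = []
|A intersect B| = 0
min(|A|, |B|) = min(3, 6) = 3
Overlap = 0 / 3 = 0

0


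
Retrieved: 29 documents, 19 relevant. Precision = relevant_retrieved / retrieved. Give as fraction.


Precision = relevant_retrieved / total_retrieved
= 19 / 29
= 19 / (19 + 10)
= 19/29

19/29


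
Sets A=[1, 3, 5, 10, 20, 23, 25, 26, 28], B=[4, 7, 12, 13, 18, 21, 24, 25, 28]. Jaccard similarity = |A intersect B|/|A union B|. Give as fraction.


A intersect B = [25, 28]
|A intersect B| = 2
A union B = [1, 3, 4, 5, 7, 10, 12, 13, 18, 20, 21, 23, 24, 25, 26, 28]
|A union B| = 16
Jaccard = 2/16 = 1/8

1/8


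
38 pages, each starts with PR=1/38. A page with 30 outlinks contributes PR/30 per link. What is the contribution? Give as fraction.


Initial PR = 1/38 = 1/38
Outlinks = 30
Contribution per link = PR / outlinks
= 1/38 / 30
= 1/1140

1/1140


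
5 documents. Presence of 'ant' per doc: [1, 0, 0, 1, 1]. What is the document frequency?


Checking each document for 'ant':
Doc 1: present
Doc 2: absent
Doc 3: absent
Doc 4: present
Doc 5: present
df = sum of presences = 1 + 0 + 0 + 1 + 1 = 3

3


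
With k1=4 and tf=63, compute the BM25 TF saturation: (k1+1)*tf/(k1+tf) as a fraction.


BM25 TF component = (k1+1)*tf / (k1+tf)
k1 = 4, tf = 63
Numerator = (4+1)*63 = 315
Denominator = 4 + 63 = 67
= 315/67 = 315/67

315/67


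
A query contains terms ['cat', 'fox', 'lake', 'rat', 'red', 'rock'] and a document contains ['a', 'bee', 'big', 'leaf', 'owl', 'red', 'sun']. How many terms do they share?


Query terms: ['cat', 'fox', 'lake', 'rat', 'red', 'rock']
Document terms: ['a', 'bee', 'big', 'leaf', 'owl', 'red', 'sun']
Common terms: ['red']
Overlap count = 1

1


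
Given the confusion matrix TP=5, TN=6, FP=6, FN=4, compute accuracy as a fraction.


Accuracy = (TP + TN) / (TP + TN + FP + FN)
TP + TN = 5 + 6 = 11
Total = 5 + 6 + 6 + 4 = 21
Accuracy = 11 / 21 = 11/21

11/21


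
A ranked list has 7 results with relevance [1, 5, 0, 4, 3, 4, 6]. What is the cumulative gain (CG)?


Cumulative Gain = sum of relevance scores
Position 1: rel=1, running sum=1
Position 2: rel=5, running sum=6
Position 3: rel=0, running sum=6
Position 4: rel=4, running sum=10
Position 5: rel=3, running sum=13
Position 6: rel=4, running sum=17
Position 7: rel=6, running sum=23
CG = 23

23


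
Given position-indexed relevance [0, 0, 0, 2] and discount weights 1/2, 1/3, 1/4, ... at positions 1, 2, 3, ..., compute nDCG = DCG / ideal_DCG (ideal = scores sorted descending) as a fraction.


Position discount weights w_i = 1/(i+1) for i=1..4:
Weights = [1/2, 1/3, 1/4, 1/5]
Actual relevance: [0, 0, 0, 2]
DCG = 0/2 + 0/3 + 0/4 + 2/5 = 2/5
Ideal relevance (sorted desc): [2, 0, 0, 0]
Ideal DCG = 2/2 + 0/3 + 0/4 + 0/5 = 1
nDCG = DCG / ideal_DCG = 2/5 / 1 = 2/5

2/5


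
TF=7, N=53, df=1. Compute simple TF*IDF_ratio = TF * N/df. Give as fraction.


TF * (N/df)
= 7 * (53/1)
= 7 * 53
= 371

371


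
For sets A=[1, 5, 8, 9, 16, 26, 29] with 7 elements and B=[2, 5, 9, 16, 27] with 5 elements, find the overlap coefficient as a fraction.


A intersect B = [5, 9, 16]
|A intersect B| = 3
min(|A|, |B|) = min(7, 5) = 5
Overlap = 3 / 5 = 3/5

3/5


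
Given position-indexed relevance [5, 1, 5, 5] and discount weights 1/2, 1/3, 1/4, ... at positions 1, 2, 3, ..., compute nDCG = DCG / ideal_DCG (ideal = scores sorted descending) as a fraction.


Position discount weights w_i = 1/(i+1) for i=1..4:
Weights = [1/2, 1/3, 1/4, 1/5]
Actual relevance: [5, 1, 5, 5]
DCG = 5/2 + 1/3 + 5/4 + 5/5 = 61/12
Ideal relevance (sorted desc): [5, 5, 5, 1]
Ideal DCG = 5/2 + 5/3 + 5/4 + 1/5 = 337/60
nDCG = DCG / ideal_DCG = 61/12 / 337/60 = 305/337

305/337


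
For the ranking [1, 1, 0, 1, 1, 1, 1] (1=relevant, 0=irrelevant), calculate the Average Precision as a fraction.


Computing P@k for each relevant position:
Position 1: relevant, P@1 = 1/1 = 1
Position 2: relevant, P@2 = 2/2 = 1
Position 3: not relevant
Position 4: relevant, P@4 = 3/4 = 3/4
Position 5: relevant, P@5 = 4/5 = 4/5
Position 6: relevant, P@6 = 5/6 = 5/6
Position 7: relevant, P@7 = 6/7 = 6/7
Sum of P@k = 1 + 1 + 3/4 + 4/5 + 5/6 + 6/7 = 2201/420
AP = 2201/420 / 6 = 2201/2520

2201/2520


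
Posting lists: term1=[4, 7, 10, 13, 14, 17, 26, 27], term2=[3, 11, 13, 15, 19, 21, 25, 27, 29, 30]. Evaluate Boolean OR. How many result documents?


Boolean OR: find union of posting lists
term1 docs: [4, 7, 10, 13, 14, 17, 26, 27]
term2 docs: [3, 11, 13, 15, 19, 21, 25, 27, 29, 30]
Union: [3, 4, 7, 10, 11, 13, 14, 15, 17, 19, 21, 25, 26, 27, 29, 30]
|union| = 16

16


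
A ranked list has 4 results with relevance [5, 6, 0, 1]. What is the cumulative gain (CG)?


Cumulative Gain = sum of relevance scores
Position 1: rel=5, running sum=5
Position 2: rel=6, running sum=11
Position 3: rel=0, running sum=11
Position 4: rel=1, running sum=12
CG = 12

12


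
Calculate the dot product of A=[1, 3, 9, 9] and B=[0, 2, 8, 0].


Dot product = sum of element-wise products
A[0]*B[0] = 1*0 = 0
A[1]*B[1] = 3*2 = 6
A[2]*B[2] = 9*8 = 72
A[3]*B[3] = 9*0 = 0
Sum = 0 + 6 + 72 + 0 = 78

78


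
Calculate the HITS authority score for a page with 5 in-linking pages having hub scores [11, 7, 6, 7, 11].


Authority = sum of hub scores of in-linkers
In-link 1: hub score = 11
In-link 2: hub score = 7
In-link 3: hub score = 6
In-link 4: hub score = 7
In-link 5: hub score = 11
Authority = 11 + 7 + 6 + 7 + 11 = 42

42


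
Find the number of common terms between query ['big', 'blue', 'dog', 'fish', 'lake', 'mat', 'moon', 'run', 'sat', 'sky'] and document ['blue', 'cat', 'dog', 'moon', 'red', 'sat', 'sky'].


Query terms: ['big', 'blue', 'dog', 'fish', 'lake', 'mat', 'moon', 'run', 'sat', 'sky']
Document terms: ['blue', 'cat', 'dog', 'moon', 'red', 'sat', 'sky']
Common terms: ['blue', 'dog', 'moon', 'sat', 'sky']
Overlap count = 5

5


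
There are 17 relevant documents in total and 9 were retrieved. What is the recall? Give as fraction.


Recall = retrieved_relevant / total_relevant
= 9 / 17
= 9 / (9 + 8)
= 9/17

9/17


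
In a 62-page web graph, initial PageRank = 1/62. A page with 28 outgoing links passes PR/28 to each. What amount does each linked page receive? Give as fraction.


Initial PR = 1/62 = 1/62
Outlinks = 28
Contribution per link = PR / outlinks
= 1/62 / 28
= 1/1736

1/1736


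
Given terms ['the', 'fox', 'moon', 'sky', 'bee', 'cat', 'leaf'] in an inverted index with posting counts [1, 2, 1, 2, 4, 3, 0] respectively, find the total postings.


Summing posting list sizes:
'the': 1 postings
'fox': 2 postings
'moon': 1 postings
'sky': 2 postings
'bee': 4 postings
'cat': 3 postings
'leaf': 0 postings
Total = 1 + 2 + 1 + 2 + 4 + 3 + 0 = 13

13


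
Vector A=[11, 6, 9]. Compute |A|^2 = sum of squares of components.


|A|^2 = sum of squared components
A[0]^2 = 11^2 = 121
A[1]^2 = 6^2 = 36
A[2]^2 = 9^2 = 81
Sum = 121 + 36 + 81 = 238

238


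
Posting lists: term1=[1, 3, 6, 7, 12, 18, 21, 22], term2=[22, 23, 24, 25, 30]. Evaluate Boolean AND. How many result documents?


Boolean AND: find intersection of posting lists
term1 docs: [1, 3, 6, 7, 12, 18, 21, 22]
term2 docs: [22, 23, 24, 25, 30]
Intersection: [22]
|intersection| = 1

1


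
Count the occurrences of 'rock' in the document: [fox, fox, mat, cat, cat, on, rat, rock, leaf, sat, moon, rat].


Document has 12 words
Scanning for 'rock':
Found at positions: [7]
Count = 1

1


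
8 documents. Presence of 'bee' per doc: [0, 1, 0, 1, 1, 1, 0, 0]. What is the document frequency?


Checking each document for 'bee':
Doc 1: absent
Doc 2: present
Doc 3: absent
Doc 4: present
Doc 5: present
Doc 6: present
Doc 7: absent
Doc 8: absent
df = sum of presences = 0 + 1 + 0 + 1 + 1 + 1 + 0 + 0 = 4

4


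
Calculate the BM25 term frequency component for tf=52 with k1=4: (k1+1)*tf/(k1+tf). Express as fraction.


BM25 TF component = (k1+1)*tf / (k1+tf)
k1 = 4, tf = 52
Numerator = (4+1)*52 = 260
Denominator = 4 + 52 = 56
= 260/56 = 65/14

65/14


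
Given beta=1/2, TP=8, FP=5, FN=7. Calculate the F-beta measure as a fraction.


P = TP/(TP+FP) = 8/13 = 8/13
R = TP/(TP+FN) = 8/15 = 8/15
beta^2 = 1/2^2 = 1/4
(1 + beta^2) = 5/4
Numerator = (1+beta^2)*P*R = 16/39
Denominator = beta^2*P + R = 2/13 + 8/15 = 134/195
F_beta = 40/67

40/67


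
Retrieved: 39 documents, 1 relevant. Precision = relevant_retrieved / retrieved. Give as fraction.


Precision = relevant_retrieved / total_retrieved
= 1 / 39
= 1 / (1 + 38)
= 1/39

1/39


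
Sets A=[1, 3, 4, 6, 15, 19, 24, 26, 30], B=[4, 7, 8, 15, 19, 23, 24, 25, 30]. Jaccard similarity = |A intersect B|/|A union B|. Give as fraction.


A intersect B = [4, 15, 19, 24, 30]
|A intersect B| = 5
A union B = [1, 3, 4, 6, 7, 8, 15, 19, 23, 24, 25, 26, 30]
|A union B| = 13
Jaccard = 5/13 = 5/13

5/13


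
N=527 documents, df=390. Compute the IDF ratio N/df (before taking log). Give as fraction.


IDF ratio = N / df
= 527 / 390
= 527/390

527/390


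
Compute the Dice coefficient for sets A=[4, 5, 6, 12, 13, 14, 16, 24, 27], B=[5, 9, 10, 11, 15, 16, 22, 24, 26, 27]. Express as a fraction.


A intersect B = [5, 16, 24, 27]
|A intersect B| = 4
|A| = 9, |B| = 10
Dice = 2*4 / (9+10)
= 8 / 19 = 8/19

8/19


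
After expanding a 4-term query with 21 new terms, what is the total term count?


Original terms: 4
Expansion terms: 21
Total = 4 + 21 = 25

25


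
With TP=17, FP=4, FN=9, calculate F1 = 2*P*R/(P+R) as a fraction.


F1 = 2 * P * R / (P + R)
P = TP/(TP+FP) = 17/21 = 17/21
R = TP/(TP+FN) = 17/26 = 17/26
2 * P * R = 2 * 17/21 * 17/26 = 289/273
P + R = 17/21 + 17/26 = 799/546
F1 = 289/273 / 799/546 = 34/47

34/47


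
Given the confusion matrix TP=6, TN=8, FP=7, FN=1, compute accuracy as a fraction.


Accuracy = (TP + TN) / (TP + TN + FP + FN)
TP + TN = 6 + 8 = 14
Total = 6 + 8 + 7 + 1 = 22
Accuracy = 14 / 22 = 7/11

7/11


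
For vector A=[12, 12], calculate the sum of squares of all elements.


|A|^2 = sum of squared components
A[0]^2 = 12^2 = 144
A[1]^2 = 12^2 = 144
Sum = 144 + 144 = 288

288


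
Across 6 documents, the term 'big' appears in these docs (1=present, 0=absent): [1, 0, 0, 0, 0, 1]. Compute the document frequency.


Checking each document for 'big':
Doc 1: present
Doc 2: absent
Doc 3: absent
Doc 4: absent
Doc 5: absent
Doc 6: present
df = sum of presences = 1 + 0 + 0 + 0 + 0 + 1 = 2

2


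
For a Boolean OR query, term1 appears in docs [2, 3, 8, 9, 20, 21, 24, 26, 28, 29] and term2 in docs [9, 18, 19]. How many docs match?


Boolean OR: find union of posting lists
term1 docs: [2, 3, 8, 9, 20, 21, 24, 26, 28, 29]
term2 docs: [9, 18, 19]
Union: [2, 3, 8, 9, 18, 19, 20, 21, 24, 26, 28, 29]
|union| = 12

12


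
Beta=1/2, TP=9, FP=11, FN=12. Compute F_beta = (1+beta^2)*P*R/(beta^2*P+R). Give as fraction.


P = TP/(TP+FP) = 9/20 = 9/20
R = TP/(TP+FN) = 9/21 = 3/7
beta^2 = 1/2^2 = 1/4
(1 + beta^2) = 5/4
Numerator = (1+beta^2)*P*R = 27/112
Denominator = beta^2*P + R = 9/80 + 3/7 = 303/560
F_beta = 45/101

45/101


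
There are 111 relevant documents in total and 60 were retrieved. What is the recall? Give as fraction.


Recall = retrieved_relevant / total_relevant
= 60 / 111
= 60 / (60 + 51)
= 20/37

20/37


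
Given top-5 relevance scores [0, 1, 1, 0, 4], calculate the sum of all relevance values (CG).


Cumulative Gain = sum of relevance scores
Position 1: rel=0, running sum=0
Position 2: rel=1, running sum=1
Position 3: rel=1, running sum=2
Position 4: rel=0, running sum=2
Position 5: rel=4, running sum=6
CG = 6

6


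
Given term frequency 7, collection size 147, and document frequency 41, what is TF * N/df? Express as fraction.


TF * (N/df)
= 7 * (147/41)
= 7 * 147/41
= 1029/41

1029/41


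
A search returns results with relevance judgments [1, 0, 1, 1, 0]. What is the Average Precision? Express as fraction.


Computing P@k for each relevant position:
Position 1: relevant, P@1 = 1/1 = 1
Position 2: not relevant
Position 3: relevant, P@3 = 2/3 = 2/3
Position 4: relevant, P@4 = 3/4 = 3/4
Position 5: not relevant
Sum of P@k = 1 + 2/3 + 3/4 = 29/12
AP = 29/12 / 3 = 29/36

29/36


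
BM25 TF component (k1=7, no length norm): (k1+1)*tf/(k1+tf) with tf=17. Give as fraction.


BM25 TF component = (k1+1)*tf / (k1+tf)
k1 = 7, tf = 17
Numerator = (7+1)*17 = 136
Denominator = 7 + 17 = 24
= 136/24 = 17/3

17/3


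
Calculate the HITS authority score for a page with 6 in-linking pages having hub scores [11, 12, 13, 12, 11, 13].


Authority = sum of hub scores of in-linkers
In-link 1: hub score = 11
In-link 2: hub score = 12
In-link 3: hub score = 13
In-link 4: hub score = 12
In-link 5: hub score = 11
In-link 6: hub score = 13
Authority = 11 + 12 + 13 + 12 + 11 + 13 = 72

72


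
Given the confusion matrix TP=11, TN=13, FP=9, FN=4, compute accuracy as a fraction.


Accuracy = (TP + TN) / (TP + TN + FP + FN)
TP + TN = 11 + 13 = 24
Total = 11 + 13 + 9 + 4 = 37
Accuracy = 24 / 37 = 24/37

24/37


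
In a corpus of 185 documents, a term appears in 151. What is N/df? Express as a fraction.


IDF ratio = N / df
= 185 / 151
= 185/151

185/151


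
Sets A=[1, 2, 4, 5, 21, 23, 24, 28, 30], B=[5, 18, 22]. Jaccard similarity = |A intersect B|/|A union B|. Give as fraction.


A intersect B = [5]
|A intersect B| = 1
A union B = [1, 2, 4, 5, 18, 21, 22, 23, 24, 28, 30]
|A union B| = 11
Jaccard = 1/11 = 1/11

1/11


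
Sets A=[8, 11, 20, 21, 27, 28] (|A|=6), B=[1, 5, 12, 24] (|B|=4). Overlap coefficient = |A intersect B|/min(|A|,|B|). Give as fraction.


A intersect B = []
|A intersect B| = 0
min(|A|, |B|) = min(6, 4) = 4
Overlap = 0 / 4 = 0

0


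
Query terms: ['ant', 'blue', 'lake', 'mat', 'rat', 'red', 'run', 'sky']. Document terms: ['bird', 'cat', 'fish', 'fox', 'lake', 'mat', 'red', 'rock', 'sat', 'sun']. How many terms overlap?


Query terms: ['ant', 'blue', 'lake', 'mat', 'rat', 'red', 'run', 'sky']
Document terms: ['bird', 'cat', 'fish', 'fox', 'lake', 'mat', 'red', 'rock', 'sat', 'sun']
Common terms: ['lake', 'mat', 'red']
Overlap count = 3

3


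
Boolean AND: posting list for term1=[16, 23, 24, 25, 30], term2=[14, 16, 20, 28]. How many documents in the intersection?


Boolean AND: find intersection of posting lists
term1 docs: [16, 23, 24, 25, 30]
term2 docs: [14, 16, 20, 28]
Intersection: [16]
|intersection| = 1

1


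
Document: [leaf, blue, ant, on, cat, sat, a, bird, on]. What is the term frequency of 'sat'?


Document has 9 words
Scanning for 'sat':
Found at positions: [5]
Count = 1

1


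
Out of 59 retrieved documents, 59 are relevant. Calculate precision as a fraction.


Precision = relevant_retrieved / total_retrieved
= 59 / 59
= 59 / (59 + 0)
= 1

1


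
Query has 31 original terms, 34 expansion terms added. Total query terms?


Original terms: 31
Expansion terms: 34
Total = 31 + 34 = 65

65


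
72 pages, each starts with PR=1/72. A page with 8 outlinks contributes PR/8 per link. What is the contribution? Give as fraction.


Initial PR = 1/72 = 1/72
Outlinks = 8
Contribution per link = PR / outlinks
= 1/72 / 8
= 1/576

1/576


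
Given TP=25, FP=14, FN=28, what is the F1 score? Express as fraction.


F1 = 2 * P * R / (P + R)
P = TP/(TP+FP) = 25/39 = 25/39
R = TP/(TP+FN) = 25/53 = 25/53
2 * P * R = 2 * 25/39 * 25/53 = 1250/2067
P + R = 25/39 + 25/53 = 2300/2067
F1 = 1250/2067 / 2300/2067 = 25/46

25/46


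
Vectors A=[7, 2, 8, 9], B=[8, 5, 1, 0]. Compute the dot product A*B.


Dot product = sum of element-wise products
A[0]*B[0] = 7*8 = 56
A[1]*B[1] = 2*5 = 10
A[2]*B[2] = 8*1 = 8
A[3]*B[3] = 9*0 = 0
Sum = 56 + 10 + 8 + 0 = 74

74


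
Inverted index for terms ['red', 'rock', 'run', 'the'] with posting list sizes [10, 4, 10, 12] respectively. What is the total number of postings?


Summing posting list sizes:
'red': 10 postings
'rock': 4 postings
'run': 10 postings
'the': 12 postings
Total = 10 + 4 + 10 + 12 = 36

36


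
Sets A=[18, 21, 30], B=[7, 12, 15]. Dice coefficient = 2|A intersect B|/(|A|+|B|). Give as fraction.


A intersect B = []
|A intersect B| = 0
|A| = 3, |B| = 3
Dice = 2*0 / (3+3)
= 0 / 6 = 0

0


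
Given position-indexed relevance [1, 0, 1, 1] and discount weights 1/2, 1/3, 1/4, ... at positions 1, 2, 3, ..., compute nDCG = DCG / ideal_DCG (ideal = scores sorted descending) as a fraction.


Position discount weights w_i = 1/(i+1) for i=1..4:
Weights = [1/2, 1/3, 1/4, 1/5]
Actual relevance: [1, 0, 1, 1]
DCG = 1/2 + 0/3 + 1/4 + 1/5 = 19/20
Ideal relevance (sorted desc): [1, 1, 1, 0]
Ideal DCG = 1/2 + 1/3 + 1/4 + 0/5 = 13/12
nDCG = DCG / ideal_DCG = 19/20 / 13/12 = 57/65

57/65


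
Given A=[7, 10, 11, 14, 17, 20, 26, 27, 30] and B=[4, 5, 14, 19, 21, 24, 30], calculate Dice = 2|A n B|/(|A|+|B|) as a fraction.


A intersect B = [14, 30]
|A intersect B| = 2
|A| = 9, |B| = 7
Dice = 2*2 / (9+7)
= 4 / 16 = 1/4

1/4


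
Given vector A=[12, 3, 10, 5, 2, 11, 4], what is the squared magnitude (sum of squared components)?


|A|^2 = sum of squared components
A[0]^2 = 12^2 = 144
A[1]^2 = 3^2 = 9
A[2]^2 = 10^2 = 100
A[3]^2 = 5^2 = 25
A[4]^2 = 2^2 = 4
A[5]^2 = 11^2 = 121
A[6]^2 = 4^2 = 16
Sum = 144 + 9 + 100 + 25 + 4 + 121 + 16 = 419

419


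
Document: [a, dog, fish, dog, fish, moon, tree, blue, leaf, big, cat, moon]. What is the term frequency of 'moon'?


Document has 12 words
Scanning for 'moon':
Found at positions: [5, 11]
Count = 2

2


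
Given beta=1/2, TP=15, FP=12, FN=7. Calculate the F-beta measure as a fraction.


P = TP/(TP+FP) = 15/27 = 5/9
R = TP/(TP+FN) = 15/22 = 15/22
beta^2 = 1/2^2 = 1/4
(1 + beta^2) = 5/4
Numerator = (1+beta^2)*P*R = 125/264
Denominator = beta^2*P + R = 5/36 + 15/22 = 325/396
F_beta = 15/26

15/26


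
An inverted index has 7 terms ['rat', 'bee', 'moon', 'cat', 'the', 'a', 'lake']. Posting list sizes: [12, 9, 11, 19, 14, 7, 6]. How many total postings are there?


Summing posting list sizes:
'rat': 12 postings
'bee': 9 postings
'moon': 11 postings
'cat': 19 postings
'the': 14 postings
'a': 7 postings
'lake': 6 postings
Total = 12 + 9 + 11 + 19 + 14 + 7 + 6 = 78

78


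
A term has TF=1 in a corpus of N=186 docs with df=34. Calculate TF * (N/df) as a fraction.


TF * (N/df)
= 1 * (186/34)
= 1 * 93/17
= 93/17

93/17


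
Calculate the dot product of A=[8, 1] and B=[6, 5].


Dot product = sum of element-wise products
A[0]*B[0] = 8*6 = 48
A[1]*B[1] = 1*5 = 5
Sum = 48 + 5 = 53

53


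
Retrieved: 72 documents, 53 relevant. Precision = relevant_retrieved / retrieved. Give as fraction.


Precision = relevant_retrieved / total_retrieved
= 53 / 72
= 53 / (53 + 19)
= 53/72

53/72


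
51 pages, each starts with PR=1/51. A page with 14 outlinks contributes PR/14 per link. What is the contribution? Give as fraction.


Initial PR = 1/51 = 1/51
Outlinks = 14
Contribution per link = PR / outlinks
= 1/51 / 14
= 1/714

1/714


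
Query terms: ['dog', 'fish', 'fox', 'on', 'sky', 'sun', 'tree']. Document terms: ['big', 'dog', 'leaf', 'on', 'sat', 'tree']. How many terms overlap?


Query terms: ['dog', 'fish', 'fox', 'on', 'sky', 'sun', 'tree']
Document terms: ['big', 'dog', 'leaf', 'on', 'sat', 'tree']
Common terms: ['dog', 'on', 'tree']
Overlap count = 3

3


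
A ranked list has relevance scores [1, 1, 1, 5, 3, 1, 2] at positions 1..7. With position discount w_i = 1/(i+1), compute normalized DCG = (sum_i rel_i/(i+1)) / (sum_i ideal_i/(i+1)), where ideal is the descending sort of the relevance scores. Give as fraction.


Position discount weights w_i = 1/(i+1) for i=1..7:
Weights = [1/2, 1/3, 1/4, 1/5, 1/6, 1/7, 1/8]
Actual relevance: [1, 1, 1, 5, 3, 1, 2]
DCG = 1/2 + 1/3 + 1/4 + 5/5 + 3/6 + 1/7 + 2/8 = 125/42
Ideal relevance (sorted desc): [5, 3, 2, 1, 1, 1, 1]
Ideal DCG = 5/2 + 3/3 + 2/4 + 1/5 + 1/6 + 1/7 + 1/8 = 3893/840
nDCG = DCG / ideal_DCG = 125/42 / 3893/840 = 2500/3893

2500/3893


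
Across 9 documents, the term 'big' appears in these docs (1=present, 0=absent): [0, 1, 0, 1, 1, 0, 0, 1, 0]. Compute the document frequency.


Checking each document for 'big':
Doc 1: absent
Doc 2: present
Doc 3: absent
Doc 4: present
Doc 5: present
Doc 6: absent
Doc 7: absent
Doc 8: present
Doc 9: absent
df = sum of presences = 0 + 1 + 0 + 1 + 1 + 0 + 0 + 1 + 0 = 4

4


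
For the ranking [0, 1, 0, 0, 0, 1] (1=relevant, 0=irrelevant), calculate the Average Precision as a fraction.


Computing P@k for each relevant position:
Position 1: not relevant
Position 2: relevant, P@2 = 1/2 = 1/2
Position 3: not relevant
Position 4: not relevant
Position 5: not relevant
Position 6: relevant, P@6 = 2/6 = 1/3
Sum of P@k = 1/2 + 1/3 = 5/6
AP = 5/6 / 2 = 5/12

5/12


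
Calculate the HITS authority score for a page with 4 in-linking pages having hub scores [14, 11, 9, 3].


Authority = sum of hub scores of in-linkers
In-link 1: hub score = 14
In-link 2: hub score = 11
In-link 3: hub score = 9
In-link 4: hub score = 3
Authority = 14 + 11 + 9 + 3 = 37

37


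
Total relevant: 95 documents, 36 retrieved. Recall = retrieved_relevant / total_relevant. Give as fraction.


Recall = retrieved_relevant / total_relevant
= 36 / 95
= 36 / (36 + 59)
= 36/95

36/95


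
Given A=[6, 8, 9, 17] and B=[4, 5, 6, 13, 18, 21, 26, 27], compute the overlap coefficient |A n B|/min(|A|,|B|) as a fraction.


A intersect B = [6]
|A intersect B| = 1
min(|A|, |B|) = min(4, 8) = 4
Overlap = 1 / 4 = 1/4

1/4


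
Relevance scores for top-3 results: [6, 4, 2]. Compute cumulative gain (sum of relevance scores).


Cumulative Gain = sum of relevance scores
Position 1: rel=6, running sum=6
Position 2: rel=4, running sum=10
Position 3: rel=2, running sum=12
CG = 12

12


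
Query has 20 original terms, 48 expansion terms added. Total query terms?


Original terms: 20
Expansion terms: 48
Total = 20 + 48 = 68

68


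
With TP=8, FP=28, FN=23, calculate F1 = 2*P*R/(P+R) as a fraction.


F1 = 2 * P * R / (P + R)
P = TP/(TP+FP) = 8/36 = 2/9
R = TP/(TP+FN) = 8/31 = 8/31
2 * P * R = 2 * 2/9 * 8/31 = 32/279
P + R = 2/9 + 8/31 = 134/279
F1 = 32/279 / 134/279 = 16/67

16/67


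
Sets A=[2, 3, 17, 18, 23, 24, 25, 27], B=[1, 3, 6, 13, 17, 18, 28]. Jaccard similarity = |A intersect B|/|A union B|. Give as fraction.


A intersect B = [3, 17, 18]
|A intersect B| = 3
A union B = [1, 2, 3, 6, 13, 17, 18, 23, 24, 25, 27, 28]
|A union B| = 12
Jaccard = 3/12 = 1/4

1/4


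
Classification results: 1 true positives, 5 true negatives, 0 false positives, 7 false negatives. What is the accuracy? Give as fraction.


Accuracy = (TP + TN) / (TP + TN + FP + FN)
TP + TN = 1 + 5 = 6
Total = 1 + 5 + 0 + 7 = 13
Accuracy = 6 / 13 = 6/13

6/13


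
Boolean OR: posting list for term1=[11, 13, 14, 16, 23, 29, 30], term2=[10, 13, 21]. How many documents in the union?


Boolean OR: find union of posting lists
term1 docs: [11, 13, 14, 16, 23, 29, 30]
term2 docs: [10, 13, 21]
Union: [10, 11, 13, 14, 16, 21, 23, 29, 30]
|union| = 9

9


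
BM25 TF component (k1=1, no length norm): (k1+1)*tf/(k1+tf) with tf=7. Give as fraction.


BM25 TF component = (k1+1)*tf / (k1+tf)
k1 = 1, tf = 7
Numerator = (1+1)*7 = 14
Denominator = 1 + 7 = 8
= 14/8 = 7/4

7/4


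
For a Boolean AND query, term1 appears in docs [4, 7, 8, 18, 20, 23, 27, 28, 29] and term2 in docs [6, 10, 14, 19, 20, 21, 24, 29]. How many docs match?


Boolean AND: find intersection of posting lists
term1 docs: [4, 7, 8, 18, 20, 23, 27, 28, 29]
term2 docs: [6, 10, 14, 19, 20, 21, 24, 29]
Intersection: [20, 29]
|intersection| = 2

2


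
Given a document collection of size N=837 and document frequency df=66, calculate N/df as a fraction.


IDF ratio = N / df
= 837 / 66
= 279/22

279/22


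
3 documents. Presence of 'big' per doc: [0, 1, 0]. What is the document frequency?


Checking each document for 'big':
Doc 1: absent
Doc 2: present
Doc 3: absent
df = sum of presences = 0 + 1 + 0 = 1

1


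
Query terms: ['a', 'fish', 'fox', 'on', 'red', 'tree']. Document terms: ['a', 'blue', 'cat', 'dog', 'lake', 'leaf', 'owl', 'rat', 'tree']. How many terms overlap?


Query terms: ['a', 'fish', 'fox', 'on', 'red', 'tree']
Document terms: ['a', 'blue', 'cat', 'dog', 'lake', 'leaf', 'owl', 'rat', 'tree']
Common terms: ['a', 'tree']
Overlap count = 2

2


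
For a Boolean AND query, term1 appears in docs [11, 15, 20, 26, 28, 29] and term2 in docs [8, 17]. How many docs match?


Boolean AND: find intersection of posting lists
term1 docs: [11, 15, 20, 26, 28, 29]
term2 docs: [8, 17]
Intersection: []
|intersection| = 0

0


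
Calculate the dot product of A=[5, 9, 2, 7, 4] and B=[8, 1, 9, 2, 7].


Dot product = sum of element-wise products
A[0]*B[0] = 5*8 = 40
A[1]*B[1] = 9*1 = 9
A[2]*B[2] = 2*9 = 18
A[3]*B[3] = 7*2 = 14
A[4]*B[4] = 4*7 = 28
Sum = 40 + 9 + 18 + 14 + 28 = 109

109


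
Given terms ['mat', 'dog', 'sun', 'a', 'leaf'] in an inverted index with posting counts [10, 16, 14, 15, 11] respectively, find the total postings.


Summing posting list sizes:
'mat': 10 postings
'dog': 16 postings
'sun': 14 postings
'a': 15 postings
'leaf': 11 postings
Total = 10 + 16 + 14 + 15 + 11 = 66

66


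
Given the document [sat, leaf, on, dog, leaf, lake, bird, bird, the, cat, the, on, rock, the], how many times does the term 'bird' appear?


Document has 14 words
Scanning for 'bird':
Found at positions: [6, 7]
Count = 2

2


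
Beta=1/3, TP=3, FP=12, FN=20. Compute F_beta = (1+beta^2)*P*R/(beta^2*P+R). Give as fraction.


P = TP/(TP+FP) = 3/15 = 1/5
R = TP/(TP+FN) = 3/23 = 3/23
beta^2 = 1/3^2 = 1/9
(1 + beta^2) = 10/9
Numerator = (1+beta^2)*P*R = 2/69
Denominator = beta^2*P + R = 1/45 + 3/23 = 158/1035
F_beta = 15/79

15/79


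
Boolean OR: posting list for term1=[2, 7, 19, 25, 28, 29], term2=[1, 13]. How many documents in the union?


Boolean OR: find union of posting lists
term1 docs: [2, 7, 19, 25, 28, 29]
term2 docs: [1, 13]
Union: [1, 2, 7, 13, 19, 25, 28, 29]
|union| = 8

8


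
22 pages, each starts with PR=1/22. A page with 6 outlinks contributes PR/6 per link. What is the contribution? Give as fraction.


Initial PR = 1/22 = 1/22
Outlinks = 6
Contribution per link = PR / outlinks
= 1/22 / 6
= 1/132

1/132


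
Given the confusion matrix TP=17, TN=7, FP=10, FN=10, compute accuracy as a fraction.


Accuracy = (TP + TN) / (TP + TN + FP + FN)
TP + TN = 17 + 7 = 24
Total = 17 + 7 + 10 + 10 = 44
Accuracy = 24 / 44 = 6/11

6/11


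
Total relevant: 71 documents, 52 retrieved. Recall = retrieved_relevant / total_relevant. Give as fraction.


Recall = retrieved_relevant / total_relevant
= 52 / 71
= 52 / (52 + 19)
= 52/71

52/71


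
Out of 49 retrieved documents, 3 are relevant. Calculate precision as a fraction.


Precision = relevant_retrieved / total_retrieved
= 3 / 49
= 3 / (3 + 46)
= 3/49

3/49


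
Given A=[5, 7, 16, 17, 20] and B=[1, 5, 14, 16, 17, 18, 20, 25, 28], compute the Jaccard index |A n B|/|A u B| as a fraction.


A intersect B = [5, 16, 17, 20]
|A intersect B| = 4
A union B = [1, 5, 7, 14, 16, 17, 18, 20, 25, 28]
|A union B| = 10
Jaccard = 4/10 = 2/5

2/5


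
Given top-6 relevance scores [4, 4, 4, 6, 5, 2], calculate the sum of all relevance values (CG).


Cumulative Gain = sum of relevance scores
Position 1: rel=4, running sum=4
Position 2: rel=4, running sum=8
Position 3: rel=4, running sum=12
Position 4: rel=6, running sum=18
Position 5: rel=5, running sum=23
Position 6: rel=2, running sum=25
CG = 25

25


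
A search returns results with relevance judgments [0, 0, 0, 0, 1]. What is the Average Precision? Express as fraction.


Computing P@k for each relevant position:
Position 1: not relevant
Position 2: not relevant
Position 3: not relevant
Position 4: not relevant
Position 5: relevant, P@5 = 1/5 = 1/5
Sum of P@k = 1/5 = 1/5
AP = 1/5 / 1 = 1/5

1/5


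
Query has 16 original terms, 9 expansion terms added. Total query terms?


Original terms: 16
Expansion terms: 9
Total = 16 + 9 = 25

25


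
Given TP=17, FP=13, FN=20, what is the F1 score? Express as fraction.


F1 = 2 * P * R / (P + R)
P = TP/(TP+FP) = 17/30 = 17/30
R = TP/(TP+FN) = 17/37 = 17/37
2 * P * R = 2 * 17/30 * 17/37 = 289/555
P + R = 17/30 + 17/37 = 1139/1110
F1 = 289/555 / 1139/1110 = 34/67

34/67


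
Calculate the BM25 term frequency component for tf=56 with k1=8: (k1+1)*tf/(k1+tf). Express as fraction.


BM25 TF component = (k1+1)*tf / (k1+tf)
k1 = 8, tf = 56
Numerator = (8+1)*56 = 504
Denominator = 8 + 56 = 64
= 504/64 = 63/8

63/8


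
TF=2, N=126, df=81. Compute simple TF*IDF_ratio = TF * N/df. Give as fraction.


TF * (N/df)
= 2 * (126/81)
= 2 * 14/9
= 28/9

28/9


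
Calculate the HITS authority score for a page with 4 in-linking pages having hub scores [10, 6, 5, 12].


Authority = sum of hub scores of in-linkers
In-link 1: hub score = 10
In-link 2: hub score = 6
In-link 3: hub score = 5
In-link 4: hub score = 12
Authority = 10 + 6 + 5 + 12 = 33

33


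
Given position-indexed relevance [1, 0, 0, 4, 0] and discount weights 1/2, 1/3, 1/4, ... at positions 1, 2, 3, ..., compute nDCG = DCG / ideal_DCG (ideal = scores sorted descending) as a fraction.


Position discount weights w_i = 1/(i+1) for i=1..5:
Weights = [1/2, 1/3, 1/4, 1/5, 1/6]
Actual relevance: [1, 0, 0, 4, 0]
DCG = 1/2 + 0/3 + 0/4 + 4/5 + 0/6 = 13/10
Ideal relevance (sorted desc): [4, 1, 0, 0, 0]
Ideal DCG = 4/2 + 1/3 + 0/4 + 0/5 + 0/6 = 7/3
nDCG = DCG / ideal_DCG = 13/10 / 7/3 = 39/70

39/70


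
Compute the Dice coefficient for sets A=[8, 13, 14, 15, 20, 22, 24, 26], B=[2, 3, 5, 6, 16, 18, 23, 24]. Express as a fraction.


A intersect B = [24]
|A intersect B| = 1
|A| = 8, |B| = 8
Dice = 2*1 / (8+8)
= 2 / 16 = 1/8

1/8


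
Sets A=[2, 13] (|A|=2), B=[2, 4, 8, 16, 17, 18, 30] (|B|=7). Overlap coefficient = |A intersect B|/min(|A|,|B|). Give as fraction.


A intersect B = [2]
|A intersect B| = 1
min(|A|, |B|) = min(2, 7) = 2
Overlap = 1 / 2 = 1/2

1/2


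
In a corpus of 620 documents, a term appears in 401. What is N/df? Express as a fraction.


IDF ratio = N / df
= 620 / 401
= 620/401

620/401


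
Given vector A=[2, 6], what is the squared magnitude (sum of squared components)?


|A|^2 = sum of squared components
A[0]^2 = 2^2 = 4
A[1]^2 = 6^2 = 36
Sum = 4 + 36 = 40

40


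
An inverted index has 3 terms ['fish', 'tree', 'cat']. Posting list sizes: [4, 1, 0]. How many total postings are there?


Summing posting list sizes:
'fish': 4 postings
'tree': 1 postings
'cat': 0 postings
Total = 4 + 1 + 0 = 5

5


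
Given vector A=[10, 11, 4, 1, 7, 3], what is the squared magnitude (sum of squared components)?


|A|^2 = sum of squared components
A[0]^2 = 10^2 = 100
A[1]^2 = 11^2 = 121
A[2]^2 = 4^2 = 16
A[3]^2 = 1^2 = 1
A[4]^2 = 7^2 = 49
A[5]^2 = 3^2 = 9
Sum = 100 + 121 + 16 + 1 + 49 + 9 = 296

296


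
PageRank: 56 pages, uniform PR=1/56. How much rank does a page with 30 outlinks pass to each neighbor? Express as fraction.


Initial PR = 1/56 = 1/56
Outlinks = 30
Contribution per link = PR / outlinks
= 1/56 / 30
= 1/1680

1/1680


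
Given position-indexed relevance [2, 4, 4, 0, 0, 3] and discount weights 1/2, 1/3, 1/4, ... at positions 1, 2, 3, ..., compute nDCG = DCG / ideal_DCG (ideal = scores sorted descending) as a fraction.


Position discount weights w_i = 1/(i+1) for i=1..6:
Weights = [1/2, 1/3, 1/4, 1/5, 1/6, 1/7]
Actual relevance: [2, 4, 4, 0, 0, 3]
DCG = 2/2 + 4/3 + 4/4 + 0/5 + 0/6 + 3/7 = 79/21
Ideal relevance (sorted desc): [4, 4, 3, 2, 0, 0]
Ideal DCG = 4/2 + 4/3 + 3/4 + 2/5 + 0/6 + 0/7 = 269/60
nDCG = DCG / ideal_DCG = 79/21 / 269/60 = 1580/1883

1580/1883


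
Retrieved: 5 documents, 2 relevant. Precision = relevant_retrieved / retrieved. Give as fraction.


Precision = relevant_retrieved / total_retrieved
= 2 / 5
= 2 / (2 + 3)
= 2/5

2/5


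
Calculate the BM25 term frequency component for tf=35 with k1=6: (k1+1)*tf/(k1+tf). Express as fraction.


BM25 TF component = (k1+1)*tf / (k1+tf)
k1 = 6, tf = 35
Numerator = (6+1)*35 = 245
Denominator = 6 + 35 = 41
= 245/41 = 245/41

245/41


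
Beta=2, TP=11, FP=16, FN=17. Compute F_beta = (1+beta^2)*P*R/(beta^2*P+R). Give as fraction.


P = TP/(TP+FP) = 11/27 = 11/27
R = TP/(TP+FN) = 11/28 = 11/28
beta^2 = 2^2 = 4
(1 + beta^2) = 5
Numerator = (1+beta^2)*P*R = 605/756
Denominator = beta^2*P + R = 44/27 + 11/28 = 1529/756
F_beta = 55/139

55/139


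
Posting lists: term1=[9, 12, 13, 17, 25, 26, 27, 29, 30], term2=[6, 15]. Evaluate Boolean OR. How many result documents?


Boolean OR: find union of posting lists
term1 docs: [9, 12, 13, 17, 25, 26, 27, 29, 30]
term2 docs: [6, 15]
Union: [6, 9, 12, 13, 15, 17, 25, 26, 27, 29, 30]
|union| = 11

11


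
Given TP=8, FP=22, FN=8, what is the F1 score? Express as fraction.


F1 = 2 * P * R / (P + R)
P = TP/(TP+FP) = 8/30 = 4/15
R = TP/(TP+FN) = 8/16 = 1/2
2 * P * R = 2 * 4/15 * 1/2 = 4/15
P + R = 4/15 + 1/2 = 23/30
F1 = 4/15 / 23/30 = 8/23

8/23


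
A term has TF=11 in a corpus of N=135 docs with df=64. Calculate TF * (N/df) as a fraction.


TF * (N/df)
= 11 * (135/64)
= 11 * 135/64
= 1485/64

1485/64


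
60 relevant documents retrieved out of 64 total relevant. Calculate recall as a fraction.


Recall = retrieved_relevant / total_relevant
= 60 / 64
= 60 / (60 + 4)
= 15/16

15/16


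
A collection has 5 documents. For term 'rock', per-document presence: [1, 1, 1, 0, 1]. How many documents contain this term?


Checking each document for 'rock':
Doc 1: present
Doc 2: present
Doc 3: present
Doc 4: absent
Doc 5: present
df = sum of presences = 1 + 1 + 1 + 0 + 1 = 4

4


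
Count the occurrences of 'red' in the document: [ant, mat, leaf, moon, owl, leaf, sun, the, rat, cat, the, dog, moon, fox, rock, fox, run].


Document has 17 words
Scanning for 'red':
Term not found in document
Count = 0

0


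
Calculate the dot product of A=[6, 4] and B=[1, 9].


Dot product = sum of element-wise products
A[0]*B[0] = 6*1 = 6
A[1]*B[1] = 4*9 = 36
Sum = 6 + 36 = 42

42


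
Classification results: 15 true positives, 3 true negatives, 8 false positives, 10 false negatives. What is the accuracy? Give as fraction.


Accuracy = (TP + TN) / (TP + TN + FP + FN)
TP + TN = 15 + 3 = 18
Total = 15 + 3 + 8 + 10 = 36
Accuracy = 18 / 36 = 1/2

1/2


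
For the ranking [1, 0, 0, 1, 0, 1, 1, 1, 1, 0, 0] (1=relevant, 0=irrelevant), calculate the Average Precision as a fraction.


Computing P@k for each relevant position:
Position 1: relevant, P@1 = 1/1 = 1
Position 2: not relevant
Position 3: not relevant
Position 4: relevant, P@4 = 2/4 = 1/2
Position 5: not relevant
Position 6: relevant, P@6 = 3/6 = 1/2
Position 7: relevant, P@7 = 4/7 = 4/7
Position 8: relevant, P@8 = 5/8 = 5/8
Position 9: relevant, P@9 = 6/9 = 2/3
Position 10: not relevant
Position 11: not relevant
Sum of P@k = 1 + 1/2 + 1/2 + 4/7 + 5/8 + 2/3 = 649/168
AP = 649/168 / 6 = 649/1008

649/1008


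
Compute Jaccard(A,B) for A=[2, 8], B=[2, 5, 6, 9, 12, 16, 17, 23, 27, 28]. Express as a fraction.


A intersect B = [2]
|A intersect B| = 1
A union B = [2, 5, 6, 8, 9, 12, 16, 17, 23, 27, 28]
|A union B| = 11
Jaccard = 1/11 = 1/11

1/11


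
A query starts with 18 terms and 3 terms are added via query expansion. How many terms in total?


Original terms: 18
Expansion terms: 3
Total = 18 + 3 = 21

21


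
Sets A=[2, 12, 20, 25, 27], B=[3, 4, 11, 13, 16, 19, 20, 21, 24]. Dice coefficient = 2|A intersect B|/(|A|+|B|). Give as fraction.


A intersect B = [20]
|A intersect B| = 1
|A| = 5, |B| = 9
Dice = 2*1 / (5+9)
= 2 / 14 = 1/7

1/7


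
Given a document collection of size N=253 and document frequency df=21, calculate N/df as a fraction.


IDF ratio = N / df
= 253 / 21
= 253/21

253/21


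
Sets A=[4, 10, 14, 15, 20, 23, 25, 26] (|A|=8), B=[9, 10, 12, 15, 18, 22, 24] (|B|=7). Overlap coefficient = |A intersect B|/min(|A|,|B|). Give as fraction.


A intersect B = [10, 15]
|A intersect B| = 2
min(|A|, |B|) = min(8, 7) = 7
Overlap = 2 / 7 = 2/7

2/7


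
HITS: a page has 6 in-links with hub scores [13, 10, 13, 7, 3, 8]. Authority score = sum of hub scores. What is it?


Authority = sum of hub scores of in-linkers
In-link 1: hub score = 13
In-link 2: hub score = 10
In-link 3: hub score = 13
In-link 4: hub score = 7
In-link 5: hub score = 3
In-link 6: hub score = 8
Authority = 13 + 10 + 13 + 7 + 3 + 8 = 54

54
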